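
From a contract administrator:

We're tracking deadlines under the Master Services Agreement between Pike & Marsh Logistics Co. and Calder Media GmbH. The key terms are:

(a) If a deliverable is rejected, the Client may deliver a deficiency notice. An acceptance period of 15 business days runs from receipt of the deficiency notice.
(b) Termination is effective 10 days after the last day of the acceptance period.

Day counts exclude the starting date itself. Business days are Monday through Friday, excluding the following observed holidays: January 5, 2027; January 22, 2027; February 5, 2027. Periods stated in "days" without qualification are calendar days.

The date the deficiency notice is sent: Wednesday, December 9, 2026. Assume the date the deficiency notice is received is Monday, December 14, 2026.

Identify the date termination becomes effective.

January 14, 2027

From Monday, December 14, 2026, 15 business days (Dec 15, Dec 16, Dec 17, Dec 18, …, Dec 31, Jan 1, Jan 4, skipping weekends) brings us to Monday, January 4, 2027, which is the last day of the acceptance period.
The date termination becomes effective: January 4, 2027 + 10 days = January 14, 2027.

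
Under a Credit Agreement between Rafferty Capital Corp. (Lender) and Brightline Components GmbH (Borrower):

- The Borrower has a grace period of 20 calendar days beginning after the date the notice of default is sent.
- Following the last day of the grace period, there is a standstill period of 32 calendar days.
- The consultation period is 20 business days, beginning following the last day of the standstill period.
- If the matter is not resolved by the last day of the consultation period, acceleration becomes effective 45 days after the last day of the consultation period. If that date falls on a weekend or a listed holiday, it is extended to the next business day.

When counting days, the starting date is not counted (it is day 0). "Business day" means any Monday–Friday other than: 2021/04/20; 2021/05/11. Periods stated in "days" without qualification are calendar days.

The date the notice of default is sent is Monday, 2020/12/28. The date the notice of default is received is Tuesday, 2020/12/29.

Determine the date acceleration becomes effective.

The last day of the grace period: 2020/12/28 + 20 days = 2021/01/17.
Adding 32 calendar days to 2021/01/17 gives 2021/02/18, which is the last day of the standstill period.
The last day of the consultation period: 20 business days after Thursday, 2021/02/18, skipping weekends — Feb 19, Feb 22, Feb 23, Feb 24, …, Mar 16, Mar 17, Mar 18 — lands on Thursday, 2021/03/18.
The date acceleration becomes effective: 45 calendar days after 2021/03/18 is 2021/05/02. That falls on a Sunday, so it rolls to the next business day, Monday, 2021/05/03.

2021/05/03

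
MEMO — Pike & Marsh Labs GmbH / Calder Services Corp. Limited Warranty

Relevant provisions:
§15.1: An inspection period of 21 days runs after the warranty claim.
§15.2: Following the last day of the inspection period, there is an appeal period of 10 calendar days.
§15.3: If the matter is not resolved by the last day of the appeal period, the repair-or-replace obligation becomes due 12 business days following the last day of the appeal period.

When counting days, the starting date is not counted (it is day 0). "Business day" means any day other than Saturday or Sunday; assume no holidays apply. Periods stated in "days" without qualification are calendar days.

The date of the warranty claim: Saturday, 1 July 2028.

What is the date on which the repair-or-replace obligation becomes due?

17 August 2028

Adding 21 calendar days to 1 July 2028 gives 22 July 2028, which is the last day of the inspection period.
The last day of the appeal period: 22 July 2028 + 10 days = 1 August 2028.
The date on which the repair-or-replace obligation becomes due: counting 12 business days from Tuesday, 1 August 2028 (Aug 2, Aug 3, Aug 4, Aug 7, …, Aug 15, Aug 16, Aug 17, skipping weekends) reaches Thursday, 17 August 2028.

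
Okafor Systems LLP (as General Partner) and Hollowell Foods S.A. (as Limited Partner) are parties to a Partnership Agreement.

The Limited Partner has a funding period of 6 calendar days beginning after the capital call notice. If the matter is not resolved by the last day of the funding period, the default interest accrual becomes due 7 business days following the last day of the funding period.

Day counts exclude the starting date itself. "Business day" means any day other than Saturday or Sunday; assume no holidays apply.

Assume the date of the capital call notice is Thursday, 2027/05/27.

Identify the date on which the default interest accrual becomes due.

The last day of the funding period: 6 calendar days after 2027/05/27 is 2027/06/02.
From Wednesday, 2027/06/02, 7 business days (Jun 3, Jun 4, Jun 7, Jun 8, Jun 9, Jun 10, Jun 11, skipping weekends) brings us to Friday, 2027/06/11, which is the date on which the default interest accrual becomes due.

2027/06/11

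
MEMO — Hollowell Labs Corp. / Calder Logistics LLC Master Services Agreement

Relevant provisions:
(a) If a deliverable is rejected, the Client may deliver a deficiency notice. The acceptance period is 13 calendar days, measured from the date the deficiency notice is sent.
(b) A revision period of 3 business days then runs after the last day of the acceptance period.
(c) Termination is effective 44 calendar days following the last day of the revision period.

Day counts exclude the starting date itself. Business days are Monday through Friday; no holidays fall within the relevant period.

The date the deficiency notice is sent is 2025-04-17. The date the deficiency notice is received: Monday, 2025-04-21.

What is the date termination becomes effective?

The last day of the acceptance period: 2025-04-17 + 13 days = 2025-04-30.
The last day of the revision period: counting 3 business days from Wednesday, 2025-04-30 (May 1, May 2, May 5, skipping weekends) reaches Monday, 2025-05-05.
The date termination becomes effective: 2025-05-05 + 44 days = 2025-06-18.

2025-06-18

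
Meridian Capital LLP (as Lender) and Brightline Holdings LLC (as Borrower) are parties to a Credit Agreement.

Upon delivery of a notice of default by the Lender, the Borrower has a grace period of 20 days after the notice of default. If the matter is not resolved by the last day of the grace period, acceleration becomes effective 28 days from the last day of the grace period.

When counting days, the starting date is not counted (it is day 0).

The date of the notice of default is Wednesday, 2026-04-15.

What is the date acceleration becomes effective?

The last day of the grace period: 20 calendar days after 2026-04-15 is 2026-05-05.
The date acceleration becomes effective: 2026-05-05 + 28 days = 2026-06-02.

2026-06-02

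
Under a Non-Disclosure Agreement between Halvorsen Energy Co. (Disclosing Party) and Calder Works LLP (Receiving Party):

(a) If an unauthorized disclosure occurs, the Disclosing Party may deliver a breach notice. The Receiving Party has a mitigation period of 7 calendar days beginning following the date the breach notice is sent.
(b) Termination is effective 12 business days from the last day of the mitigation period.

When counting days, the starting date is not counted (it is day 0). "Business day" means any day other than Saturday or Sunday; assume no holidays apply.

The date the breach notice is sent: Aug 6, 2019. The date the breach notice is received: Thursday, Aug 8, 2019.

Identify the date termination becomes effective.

The last day of the mitigation period: Aug 6, 2019 + 7 days = Aug 13, 2019.
The date termination becomes effective: 12 business days after Tuesday, Aug 13, 2019, skipping weekends — Aug 14, Aug 15, Aug 16, Aug 19, …, Aug 27, Aug 28, Aug 29 — lands on Thursday, Aug 29, 2019.

Aug 29, 2019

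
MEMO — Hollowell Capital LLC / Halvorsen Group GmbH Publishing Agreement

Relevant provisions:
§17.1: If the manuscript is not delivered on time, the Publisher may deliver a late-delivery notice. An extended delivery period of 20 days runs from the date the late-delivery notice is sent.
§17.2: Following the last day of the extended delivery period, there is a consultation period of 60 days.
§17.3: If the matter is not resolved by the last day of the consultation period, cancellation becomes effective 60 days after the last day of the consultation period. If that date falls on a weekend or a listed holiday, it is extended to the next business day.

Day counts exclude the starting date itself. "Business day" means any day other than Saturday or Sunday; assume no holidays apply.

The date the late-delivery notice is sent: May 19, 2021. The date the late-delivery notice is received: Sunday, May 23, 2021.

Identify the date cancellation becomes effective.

October 6, 2021

The last day of the extended delivery period: May 19, 2021 + 20 days = June 8, 2021.
Adding 60 calendar days to June 8, 2021 gives August 7, 2021, which is the last day of the consultation period.
The date cancellation becomes effective: August 7, 2021 + 60 days = October 6, 2021. October 6, 2021 is a Wednesday, so no roll-forward applies.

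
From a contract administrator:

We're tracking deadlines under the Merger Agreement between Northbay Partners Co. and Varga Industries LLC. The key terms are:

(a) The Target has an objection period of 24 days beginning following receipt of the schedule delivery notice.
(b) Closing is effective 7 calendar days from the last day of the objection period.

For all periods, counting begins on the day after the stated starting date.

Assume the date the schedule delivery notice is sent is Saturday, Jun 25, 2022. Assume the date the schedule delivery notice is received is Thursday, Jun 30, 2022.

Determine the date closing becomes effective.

The last day of the objection period: 24 calendar days after Jun 30, 2022 is Jul 24, 2022.
The date closing becomes effective: Jul 24, 2022 + 7 days = Jul 31, 2022.

Jul 31, 2022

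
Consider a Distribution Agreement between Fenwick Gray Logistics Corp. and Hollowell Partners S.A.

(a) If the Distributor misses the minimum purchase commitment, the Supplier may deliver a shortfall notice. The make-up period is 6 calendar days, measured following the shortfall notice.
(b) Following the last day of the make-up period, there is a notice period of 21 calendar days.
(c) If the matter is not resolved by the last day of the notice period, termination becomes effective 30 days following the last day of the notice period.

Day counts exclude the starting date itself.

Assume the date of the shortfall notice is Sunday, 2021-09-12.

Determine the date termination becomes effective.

2021-11-08

The last day of the make-up period: 6 calendar days after 2021-09-12 is 2021-09-18.
Adding 21 calendar days to 2021-09-18 gives 2021-10-09, which is the last day of the notice period.
Adding 30 calendar days to 2021-10-09 gives 2021-11-08, which is the date termination becomes effective.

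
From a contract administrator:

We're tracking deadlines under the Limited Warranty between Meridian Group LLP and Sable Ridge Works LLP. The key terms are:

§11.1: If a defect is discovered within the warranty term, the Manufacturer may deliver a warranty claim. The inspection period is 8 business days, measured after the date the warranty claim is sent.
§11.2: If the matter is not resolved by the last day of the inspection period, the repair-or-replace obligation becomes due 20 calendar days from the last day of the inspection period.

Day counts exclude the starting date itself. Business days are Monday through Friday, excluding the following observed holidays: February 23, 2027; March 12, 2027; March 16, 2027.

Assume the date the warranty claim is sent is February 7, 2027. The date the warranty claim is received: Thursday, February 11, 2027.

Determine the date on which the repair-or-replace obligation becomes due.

March 9, 2027

The last day of the inspection period: 8 business days after Sunday, February 7, 2027, skipping weekends — Feb 8, Feb 9, Feb 10, Feb 11, Feb 12, Feb 15, Feb 16, Feb 17 — lands on Wednesday, February 17, 2027.
The date on which the repair-or-replace obligation becomes due: February 17, 2027 + 20 days = March 9, 2027.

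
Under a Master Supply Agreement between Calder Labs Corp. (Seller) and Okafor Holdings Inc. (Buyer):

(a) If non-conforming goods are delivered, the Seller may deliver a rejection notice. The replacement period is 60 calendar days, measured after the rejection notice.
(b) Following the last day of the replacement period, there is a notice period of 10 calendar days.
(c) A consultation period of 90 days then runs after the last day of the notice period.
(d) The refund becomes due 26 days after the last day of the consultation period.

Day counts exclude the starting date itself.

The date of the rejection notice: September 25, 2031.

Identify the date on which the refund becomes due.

March 29, 2032

Adding 60 calendar days to September 25, 2031 gives November 24, 2031, which is the last day of the replacement period.
The last day of the notice period: November 24, 2031 + 10 days = December 4, 2031.
The last day of the consultation period: 90 calendar days after December 4, 2031 is March 3, 2032.
The date on which the refund becomes due: March 3, 2032 + 26 days = March 29, 2032.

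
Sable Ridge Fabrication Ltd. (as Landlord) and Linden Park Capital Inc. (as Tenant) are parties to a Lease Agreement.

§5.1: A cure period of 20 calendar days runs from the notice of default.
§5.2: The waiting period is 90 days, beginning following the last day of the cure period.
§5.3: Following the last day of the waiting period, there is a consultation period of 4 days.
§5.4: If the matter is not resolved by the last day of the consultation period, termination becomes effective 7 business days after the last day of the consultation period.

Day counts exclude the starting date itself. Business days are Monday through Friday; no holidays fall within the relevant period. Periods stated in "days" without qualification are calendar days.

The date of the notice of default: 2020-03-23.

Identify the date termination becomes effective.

The last day of the cure period: 2020-03-23 + 20 days = 2020-04-12.
The last day of the waiting period: 90 calendar days after 2020-04-12 is 2020-07-11.
The last day of the consultation period: 4 calendar days after 2020-07-11 is 2020-07-15.
The date termination becomes effective: 7 business days after Wednesday, 2020-07-15, skipping weekends — Jul 16, Jul 17, Jul 20, Jul 21, Jul 22, Jul 23, Jul 24 — lands on Friday, 2020-07-24.

2020-07-24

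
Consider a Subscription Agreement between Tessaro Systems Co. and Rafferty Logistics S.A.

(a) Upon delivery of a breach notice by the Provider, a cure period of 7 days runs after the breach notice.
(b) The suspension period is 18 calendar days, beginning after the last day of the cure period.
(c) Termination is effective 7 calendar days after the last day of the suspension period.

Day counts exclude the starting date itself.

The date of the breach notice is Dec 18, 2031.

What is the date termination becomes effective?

Adding 7 calendar days to Dec 18, 2031 gives Dec 25, 2031, which is the last day of the cure period.
The last day of the suspension period: 18 calendar days after Dec 25, 2031 is Jan 12, 2032.
Adding 7 calendar days to Jan 12, 2032 gives Jan 19, 2032, which is the date termination becomes effective.

Jan 19, 2032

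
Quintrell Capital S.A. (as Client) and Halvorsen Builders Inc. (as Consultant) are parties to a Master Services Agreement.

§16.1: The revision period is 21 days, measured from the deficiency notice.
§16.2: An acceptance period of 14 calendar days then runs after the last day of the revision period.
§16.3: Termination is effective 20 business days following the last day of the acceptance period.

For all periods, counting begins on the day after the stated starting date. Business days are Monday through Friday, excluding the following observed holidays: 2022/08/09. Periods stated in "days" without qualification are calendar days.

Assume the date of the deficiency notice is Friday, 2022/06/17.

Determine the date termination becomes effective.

The last day of the revision period: 2022/06/17 + 21 days = 2022/07/08.
The last day of the acceptance period: 14 calendar days after 2022/07/08 is 2022/07/22.
The date termination becomes effective: counting 20 business days from Friday, 2022/07/22 (Jul 25, Jul 26, Jul 27, Jul 28, …, Aug 18, Aug 19, Aug 22, skipping weekends and the listed holiday on Aug 9) reaches Monday, 2022/08/22.

2022/08/22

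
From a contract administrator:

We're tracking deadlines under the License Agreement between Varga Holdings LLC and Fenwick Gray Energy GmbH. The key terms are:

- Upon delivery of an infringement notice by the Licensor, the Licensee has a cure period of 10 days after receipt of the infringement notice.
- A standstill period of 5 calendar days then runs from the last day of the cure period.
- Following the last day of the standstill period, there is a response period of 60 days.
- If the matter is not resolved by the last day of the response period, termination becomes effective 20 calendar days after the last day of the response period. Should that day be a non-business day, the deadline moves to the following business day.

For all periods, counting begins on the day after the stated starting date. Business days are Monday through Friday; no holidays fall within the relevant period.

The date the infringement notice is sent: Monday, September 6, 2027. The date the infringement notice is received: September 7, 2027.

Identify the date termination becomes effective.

The last day of the cure period: 10 calendar days after September 7, 2027 is September 17, 2027.
The last day of the standstill period: 5 calendar days after September 17, 2027 is September 22, 2027.
The last day of the response period: September 22, 2027 + 60 days = November 21, 2027.
The date termination becomes effective: 20 calendar days after November 21, 2027 is December 11, 2027. That falls on a Saturday, so it rolls to the next business day, Monday, December 13, 2027.

December 13, 2027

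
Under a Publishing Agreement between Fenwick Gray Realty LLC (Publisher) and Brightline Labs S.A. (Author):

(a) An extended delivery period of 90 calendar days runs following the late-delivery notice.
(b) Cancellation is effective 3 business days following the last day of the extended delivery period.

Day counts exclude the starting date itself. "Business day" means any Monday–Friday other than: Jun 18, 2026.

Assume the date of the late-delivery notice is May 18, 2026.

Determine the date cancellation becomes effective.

Adding 90 calendar days to May 18, 2026 gives Aug 16, 2026, which is the last day of the extended delivery period.
The date cancellation becomes effective: 3 business days after Sunday, Aug 16, 2026, skipping weekends — Aug 17, Aug 18, Aug 19 — lands on Wednesday, Aug 19, 2026.

Aug 19, 2026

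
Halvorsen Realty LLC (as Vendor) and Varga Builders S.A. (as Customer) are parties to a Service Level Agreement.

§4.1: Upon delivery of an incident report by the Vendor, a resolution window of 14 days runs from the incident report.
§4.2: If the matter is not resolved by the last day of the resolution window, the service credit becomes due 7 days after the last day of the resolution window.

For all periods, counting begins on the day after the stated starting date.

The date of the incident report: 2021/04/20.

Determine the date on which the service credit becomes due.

2021/05/11

The last day of the resolution window: 14 calendar days after 2021/04/20 is 2021/05/04.
Adding 7 calendar days to 2021/05/04 gives 2021/05/11, which is the date on which the service credit becomes due.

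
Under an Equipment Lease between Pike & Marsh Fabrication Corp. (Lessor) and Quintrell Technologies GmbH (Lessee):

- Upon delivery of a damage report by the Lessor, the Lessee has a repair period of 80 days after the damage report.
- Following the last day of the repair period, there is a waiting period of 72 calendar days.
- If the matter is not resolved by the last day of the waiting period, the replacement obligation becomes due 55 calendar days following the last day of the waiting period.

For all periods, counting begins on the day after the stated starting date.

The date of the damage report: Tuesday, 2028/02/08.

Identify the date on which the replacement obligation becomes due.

2028/09/02

The last day of the repair period: 80 calendar days after 2028/02/08 is 2028/04/28.
Adding 72 calendar days to 2028/04/28 gives 2028/07/09, which is the last day of the waiting period.
Adding 55 calendar days to 2028/07/09 gives 2028/09/02, which is the date on which the replacement obligation becomes due.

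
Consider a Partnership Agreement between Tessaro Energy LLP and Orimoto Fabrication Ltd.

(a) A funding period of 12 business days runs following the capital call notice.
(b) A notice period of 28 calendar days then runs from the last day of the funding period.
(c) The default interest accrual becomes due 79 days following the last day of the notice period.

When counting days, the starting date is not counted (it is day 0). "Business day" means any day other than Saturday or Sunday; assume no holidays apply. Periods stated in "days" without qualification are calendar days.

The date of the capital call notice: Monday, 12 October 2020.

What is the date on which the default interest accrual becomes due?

12 February 2021

From Monday, 12 October 2020, 12 business days (Oct 13, Oct 14, Oct 15, Oct 16, …, Oct 26, Oct 27, Oct 28, skipping weekends) brings us to Wednesday, 28 October 2020, which is the last day of the funding period.
The last day of the notice period: 28 calendar days after 28 October 2020 is 25 November 2020.
The date on which the default interest accrual becomes due: 79 calendar days after 25 November 2020 is 12 February 2021.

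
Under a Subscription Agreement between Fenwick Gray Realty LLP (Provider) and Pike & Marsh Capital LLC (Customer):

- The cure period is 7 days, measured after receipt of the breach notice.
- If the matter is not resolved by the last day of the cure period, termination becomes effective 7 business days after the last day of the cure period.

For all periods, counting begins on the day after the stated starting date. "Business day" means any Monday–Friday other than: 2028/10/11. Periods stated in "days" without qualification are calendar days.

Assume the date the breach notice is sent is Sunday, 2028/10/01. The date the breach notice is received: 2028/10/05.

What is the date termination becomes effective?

2028/10/23

The last day of the cure period: 2028/10/05 + 7 days = 2028/10/12.
The date termination becomes effective: counting 7 business days from Thursday, 2028/10/12 (Oct 13, Oct 16, Oct 17, Oct 18, Oct 19, Oct 20, Oct 23, skipping weekends) reaches Monday, 2028/10/23.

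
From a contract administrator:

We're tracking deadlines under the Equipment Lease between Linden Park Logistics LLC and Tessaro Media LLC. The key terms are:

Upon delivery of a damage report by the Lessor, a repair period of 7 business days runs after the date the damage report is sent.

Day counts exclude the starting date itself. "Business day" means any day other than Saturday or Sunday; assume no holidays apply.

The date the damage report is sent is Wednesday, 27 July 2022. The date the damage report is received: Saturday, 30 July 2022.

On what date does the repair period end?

The last day of the repair period: counting 7 business days from Wednesday, 27 July 2022 (Jul 28, Jul 29, Aug 1, Aug 2, Aug 3, Aug 4, Aug 5, skipping weekends) reaches Friday, 5 August 2022.

5 August 2022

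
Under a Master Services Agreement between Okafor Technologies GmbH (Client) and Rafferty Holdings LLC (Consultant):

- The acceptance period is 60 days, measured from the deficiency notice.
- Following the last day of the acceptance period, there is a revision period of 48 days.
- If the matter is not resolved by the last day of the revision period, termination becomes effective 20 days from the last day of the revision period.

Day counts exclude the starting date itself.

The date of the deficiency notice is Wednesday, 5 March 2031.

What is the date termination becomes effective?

11 July 2031

The last day of the acceptance period: 60 calendar days after 5 March 2031 is 4 May 2031.
The last day of the revision period: 48 calendar days after 4 May 2031 is 21 June 2031.
Adding 20 calendar days to 21 June 2031 gives 11 July 2031, which is the date termination becomes effective.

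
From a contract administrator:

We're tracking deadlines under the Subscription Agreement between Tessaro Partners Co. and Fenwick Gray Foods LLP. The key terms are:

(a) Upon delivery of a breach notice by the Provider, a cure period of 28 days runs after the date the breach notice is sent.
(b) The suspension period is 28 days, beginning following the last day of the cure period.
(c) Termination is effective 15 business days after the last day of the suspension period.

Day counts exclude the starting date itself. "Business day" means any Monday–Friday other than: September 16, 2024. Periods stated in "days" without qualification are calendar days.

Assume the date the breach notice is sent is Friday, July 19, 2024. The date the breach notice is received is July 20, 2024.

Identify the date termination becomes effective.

The last day of the cure period: July 19, 2024 + 28 days = August 16, 2024.
The last day of the suspension period: 28 calendar days after August 16, 2024 is September 13, 2024.
From Friday, September 13, 2024, 15 business days (Sep 17, Sep 18, Sep 19, Sep 20, …, Oct 3, Oct 4, Oct 7, skipping weekends and the listed holiday on Sep 16) brings us to Monday, October 7, 2024, which is the date termination becomes effective.

October 7, 2024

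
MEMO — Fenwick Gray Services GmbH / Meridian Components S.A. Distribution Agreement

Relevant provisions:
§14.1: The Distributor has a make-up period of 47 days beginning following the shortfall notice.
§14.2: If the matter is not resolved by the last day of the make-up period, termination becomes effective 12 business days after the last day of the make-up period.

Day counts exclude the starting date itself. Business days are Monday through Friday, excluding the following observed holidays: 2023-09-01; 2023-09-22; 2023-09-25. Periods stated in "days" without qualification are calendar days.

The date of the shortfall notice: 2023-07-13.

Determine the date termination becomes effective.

The last day of the make-up period: 47 calendar days after 2023-07-13 is 2023-08-29.
From Tuesday, 2023-08-29, 12 business days (Aug 30, Aug 31, Sep 4, Sep 5, …, Sep 13, Sep 14, Sep 15, skipping weekends and the listed holiday on Sep 1) brings us to Friday, 2023-09-15, which is the date termination becomes effective.

2023-09-15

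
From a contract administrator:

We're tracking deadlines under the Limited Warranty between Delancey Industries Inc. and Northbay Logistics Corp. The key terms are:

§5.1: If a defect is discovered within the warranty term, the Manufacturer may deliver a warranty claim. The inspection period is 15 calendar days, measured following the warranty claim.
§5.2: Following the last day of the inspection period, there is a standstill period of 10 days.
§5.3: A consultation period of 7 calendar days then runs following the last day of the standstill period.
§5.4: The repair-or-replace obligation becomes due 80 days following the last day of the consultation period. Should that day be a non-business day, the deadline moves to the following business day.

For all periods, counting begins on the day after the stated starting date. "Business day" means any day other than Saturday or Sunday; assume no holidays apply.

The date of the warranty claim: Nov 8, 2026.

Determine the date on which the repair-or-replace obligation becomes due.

The last day of the inspection period: 15 calendar days after Nov 8, 2026 is Nov 23, 2026.
Adding 10 calendar days to Nov 23, 2026 gives Dec 3, 2026, which is the last day of the standstill period.
Adding 7 calendar days to Dec 3, 2026 gives Dec 10, 2026, which is the last day of the consultation period.
The date on which the repair-or-replace obligation becomes due: Dec 10, 2026 + 80 days = Feb 28, 2027. That falls on a Sunday, so it rolls to the next business day, Monday, Mar 1, 2027.

Mar 1, 2027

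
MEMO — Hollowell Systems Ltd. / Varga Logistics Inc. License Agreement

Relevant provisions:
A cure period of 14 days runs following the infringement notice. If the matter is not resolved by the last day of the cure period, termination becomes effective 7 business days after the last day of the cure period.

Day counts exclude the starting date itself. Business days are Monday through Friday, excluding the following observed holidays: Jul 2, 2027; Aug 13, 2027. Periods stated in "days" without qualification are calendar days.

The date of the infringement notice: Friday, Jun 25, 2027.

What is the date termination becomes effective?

Jul 20, 2027

The last day of the cure period: 14 calendar days after Jun 25, 2027 is Jul 9, 2027.
The date termination becomes effective: 7 business days after Friday, Jul 9, 2027, skipping weekends — Jul 12, Jul 13, Jul 14, Jul 15, Jul 16, Jul 19, Jul 20 — lands on Tuesday, Jul 20, 2027.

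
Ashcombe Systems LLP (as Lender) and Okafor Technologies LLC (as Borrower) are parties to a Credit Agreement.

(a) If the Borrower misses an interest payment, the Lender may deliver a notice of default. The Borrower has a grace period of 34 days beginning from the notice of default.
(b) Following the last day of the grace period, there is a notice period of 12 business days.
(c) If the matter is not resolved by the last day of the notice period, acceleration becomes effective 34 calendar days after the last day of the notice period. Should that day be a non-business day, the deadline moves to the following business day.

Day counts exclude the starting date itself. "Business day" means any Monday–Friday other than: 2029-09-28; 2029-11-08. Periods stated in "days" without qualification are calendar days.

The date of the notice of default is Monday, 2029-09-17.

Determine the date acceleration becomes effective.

The last day of the grace period: 34 calendar days after 2029-09-17 is 2029-10-21.
The last day of the notice period: 12 business days after Sunday, 2029-10-21, skipping weekends — Oct 22, Oct 23, Oct 24, Oct 25, …, Nov 2, Nov 5, Nov 6 — lands on Tuesday, 2029-11-06.
The date acceleration becomes effective: 2029-11-06 + 34 days = 2029-12-10. 2029-12-10 is a Monday and is not a listed holiday, so no roll-forward applies.

2029-12-10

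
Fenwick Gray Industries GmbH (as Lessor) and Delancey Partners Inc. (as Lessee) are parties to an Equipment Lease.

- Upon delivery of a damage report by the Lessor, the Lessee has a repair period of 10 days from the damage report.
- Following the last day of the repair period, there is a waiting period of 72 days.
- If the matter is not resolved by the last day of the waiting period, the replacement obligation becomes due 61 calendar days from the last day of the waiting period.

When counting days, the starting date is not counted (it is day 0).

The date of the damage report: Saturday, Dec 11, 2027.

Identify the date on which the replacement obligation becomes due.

May 2, 2028

Adding 10 calendar days to Dec 11, 2027 gives Dec 21, 2027, which is the last day of the repair period.
The last day of the waiting period: 72 calendar days after Dec 21, 2027 is Mar 2, 2028.
Adding 61 calendar days to Mar 2, 2028 gives May 2, 2028, which is the date on which the replacement obligation becomes due.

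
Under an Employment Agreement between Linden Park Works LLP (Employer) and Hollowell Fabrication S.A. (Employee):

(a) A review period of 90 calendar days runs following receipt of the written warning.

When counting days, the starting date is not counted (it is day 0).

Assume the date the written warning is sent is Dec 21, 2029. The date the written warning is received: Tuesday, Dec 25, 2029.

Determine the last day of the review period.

The last day of the review period: Dec 25, 2029 + 90 days = Mar 25, 2030.

Mar 25, 2030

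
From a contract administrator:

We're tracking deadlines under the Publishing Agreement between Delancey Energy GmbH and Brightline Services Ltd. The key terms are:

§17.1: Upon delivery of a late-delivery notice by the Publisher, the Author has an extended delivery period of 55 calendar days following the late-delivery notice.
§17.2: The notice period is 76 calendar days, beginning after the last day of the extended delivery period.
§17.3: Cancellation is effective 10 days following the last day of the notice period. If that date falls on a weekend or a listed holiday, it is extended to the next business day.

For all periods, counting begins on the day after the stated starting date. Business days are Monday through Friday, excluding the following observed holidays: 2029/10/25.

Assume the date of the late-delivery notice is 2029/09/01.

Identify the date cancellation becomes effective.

Adding 55 calendar days to 2029/09/01 gives 2029/10/26, which is the last day of the extended delivery period.
The last day of the notice period: 76 calendar days after 2029/10/26 is 2030/01/10.
The date cancellation becomes effective: 2030/01/10 + 10 days = 2030/01/20. That falls on a Sunday, so it rolls to the next business day, Monday, 2030/01/21.

2030/01/21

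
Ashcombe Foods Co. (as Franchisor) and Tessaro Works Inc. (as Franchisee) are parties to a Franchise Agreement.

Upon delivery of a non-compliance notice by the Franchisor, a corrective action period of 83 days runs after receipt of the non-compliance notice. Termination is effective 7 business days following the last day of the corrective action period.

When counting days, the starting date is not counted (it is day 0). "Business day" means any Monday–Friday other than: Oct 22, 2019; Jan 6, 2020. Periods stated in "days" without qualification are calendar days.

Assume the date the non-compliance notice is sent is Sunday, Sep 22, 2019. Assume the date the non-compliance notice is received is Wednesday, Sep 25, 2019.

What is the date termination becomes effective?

Dec 26, 2019

The last day of the corrective action period: Sep 25, 2019 + 83 days = Dec 17, 2019.
The date termination becomes effective: counting 7 business days from Tuesday, Dec 17, 2019 (Dec 18, Dec 19, Dec 20, Dec 23, Dec 24, Dec 25, Dec 26, skipping weekends) reaches Thursday, Dec 26, 2019.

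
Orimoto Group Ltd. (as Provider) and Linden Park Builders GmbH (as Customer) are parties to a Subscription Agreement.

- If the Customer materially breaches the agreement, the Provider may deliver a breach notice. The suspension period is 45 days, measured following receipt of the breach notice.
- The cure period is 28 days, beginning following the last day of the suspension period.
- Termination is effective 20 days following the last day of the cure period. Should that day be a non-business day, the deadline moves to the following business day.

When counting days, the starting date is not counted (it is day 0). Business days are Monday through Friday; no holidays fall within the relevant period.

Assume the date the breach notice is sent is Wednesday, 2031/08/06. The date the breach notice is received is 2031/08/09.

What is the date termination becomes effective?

Adding 45 calendar days to 2031/08/09 gives 2031/09/23, which is the last day of the suspension period.
The last day of the cure period: 28 calendar days after 2031/09/23 is 2031/10/21.
The date termination becomes effective: 20 calendar days after 2031/10/21 is 2031/11/10. 2031/11/10 is a Monday, so no roll-forward applies.

2031/11/10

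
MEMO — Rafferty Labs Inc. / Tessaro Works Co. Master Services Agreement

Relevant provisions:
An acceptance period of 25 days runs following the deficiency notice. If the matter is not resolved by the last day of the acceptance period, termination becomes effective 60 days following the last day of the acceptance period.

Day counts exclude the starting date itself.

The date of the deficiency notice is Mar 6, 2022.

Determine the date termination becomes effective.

The last day of the acceptance period: Mar 6, 2022 + 25 days = Mar 31, 2022.
The date termination becomes effective: Mar 31, 2022 + 60 days = May 30, 2022.

May 30, 2022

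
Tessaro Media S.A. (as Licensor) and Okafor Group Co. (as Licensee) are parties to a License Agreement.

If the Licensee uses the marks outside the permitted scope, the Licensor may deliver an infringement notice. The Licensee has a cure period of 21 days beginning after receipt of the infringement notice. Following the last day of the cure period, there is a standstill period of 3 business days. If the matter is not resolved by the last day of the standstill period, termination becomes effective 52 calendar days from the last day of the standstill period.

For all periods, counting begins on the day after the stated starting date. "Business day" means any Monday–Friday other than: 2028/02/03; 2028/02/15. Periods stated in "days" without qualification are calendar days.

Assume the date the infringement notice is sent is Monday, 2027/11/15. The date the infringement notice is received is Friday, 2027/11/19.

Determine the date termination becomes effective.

The last day of the cure period: 21 calendar days after 2027/11/19 is 2027/12/10.
The last day of the standstill period: counting 3 business days from Friday, 2027/12/10 (Dec 13, Dec 14, Dec 15, skipping weekends) reaches Wednesday, 2027/12/15.
The date termination becomes effective: 2027/12/15 + 52 days = 2028/02/05.

2028/02/05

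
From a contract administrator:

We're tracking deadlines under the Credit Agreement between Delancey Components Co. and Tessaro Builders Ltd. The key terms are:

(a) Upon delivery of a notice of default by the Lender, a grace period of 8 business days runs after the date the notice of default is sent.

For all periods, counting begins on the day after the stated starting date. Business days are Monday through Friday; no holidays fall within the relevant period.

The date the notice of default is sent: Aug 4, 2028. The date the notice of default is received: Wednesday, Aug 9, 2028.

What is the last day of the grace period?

From Friday, Aug 4, 2028, 8 business days (Aug 7, Aug 8, Aug 9, Aug 10, Aug 11, Aug 14, Aug 15, Aug 16, skipping weekends) brings us to Wednesday, Aug 16, 2028, which is the last day of the grace period.

Aug 16, 2028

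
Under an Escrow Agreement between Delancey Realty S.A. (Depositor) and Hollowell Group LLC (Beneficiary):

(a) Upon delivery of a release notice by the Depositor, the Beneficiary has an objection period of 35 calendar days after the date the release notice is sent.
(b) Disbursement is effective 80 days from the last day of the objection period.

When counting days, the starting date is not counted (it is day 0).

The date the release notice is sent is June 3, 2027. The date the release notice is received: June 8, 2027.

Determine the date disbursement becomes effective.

Adding 35 calendar days to June 3, 2027 gives July 8, 2027, which is the last day of the objection period.
Adding 80 calendar days to July 8, 2027 gives September 26, 2027, which is the date disbursement becomes effective.

September 26, 2027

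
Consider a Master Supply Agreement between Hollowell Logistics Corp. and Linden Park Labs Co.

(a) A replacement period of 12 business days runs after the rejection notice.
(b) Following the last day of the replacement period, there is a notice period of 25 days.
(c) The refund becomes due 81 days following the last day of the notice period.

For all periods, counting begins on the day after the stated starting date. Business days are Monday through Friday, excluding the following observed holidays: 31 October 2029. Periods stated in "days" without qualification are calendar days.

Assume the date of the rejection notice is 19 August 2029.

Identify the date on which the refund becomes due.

The last day of the replacement period: counting 12 business days from Sunday, 19 August 2029 (Aug 20, Aug 21, Aug 22, Aug 23, …, Aug 31, Sep 3, Sep 4, skipping weekends) reaches Tuesday, 4 September 2029.
The last day of the notice period: 25 calendar days after 4 September 2029 is 29 September 2029.
The date on which the refund becomes due: 29 September 2029 + 81 days = 19 December 2029.

19 December 2029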